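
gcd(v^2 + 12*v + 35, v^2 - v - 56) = v + 7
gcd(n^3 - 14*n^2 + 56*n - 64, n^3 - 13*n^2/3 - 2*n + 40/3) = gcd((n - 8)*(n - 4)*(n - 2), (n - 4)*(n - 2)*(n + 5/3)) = n^2 - 6*n + 8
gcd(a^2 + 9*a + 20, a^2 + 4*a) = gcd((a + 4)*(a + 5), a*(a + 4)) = a + 4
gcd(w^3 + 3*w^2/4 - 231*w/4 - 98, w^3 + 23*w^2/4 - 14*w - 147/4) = w^2 + 35*w/4 + 49/4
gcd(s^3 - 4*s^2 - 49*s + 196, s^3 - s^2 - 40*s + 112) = s^2 + 3*s - 28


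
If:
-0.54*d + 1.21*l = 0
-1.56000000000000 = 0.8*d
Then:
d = -1.95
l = -0.87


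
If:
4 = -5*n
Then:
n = -4/5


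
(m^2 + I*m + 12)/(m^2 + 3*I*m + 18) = (m + 4*I)/(m + 6*I)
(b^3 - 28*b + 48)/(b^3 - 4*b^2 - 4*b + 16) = (b + 6)/(b + 2)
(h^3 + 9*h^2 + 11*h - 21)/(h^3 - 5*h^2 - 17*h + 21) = (h + 7)/(h - 7)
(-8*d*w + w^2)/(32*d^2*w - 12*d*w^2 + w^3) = 1/(-4*d + w)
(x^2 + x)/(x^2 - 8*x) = (x + 1)/(x - 8)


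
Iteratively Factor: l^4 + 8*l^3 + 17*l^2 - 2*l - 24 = (l + 4)*(l^3 + 4*l^2 + l - 6) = (l - 1)*(l + 4)*(l^2 + 5*l + 6) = (l - 1)*(l + 3)*(l + 4)*(l + 2)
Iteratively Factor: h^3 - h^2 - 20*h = (h)*(h^2 - h - 20) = h*(h + 4)*(h - 5)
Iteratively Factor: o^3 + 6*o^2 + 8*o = (o + 4)*(o^2 + 2*o) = o*(o + 4)*(o + 2)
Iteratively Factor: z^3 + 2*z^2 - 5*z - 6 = (z + 1)*(z^2 + z - 6) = (z + 1)*(z + 3)*(z - 2)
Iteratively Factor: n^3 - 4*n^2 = (n)*(n^2 - 4*n) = n*(n - 4)*(n)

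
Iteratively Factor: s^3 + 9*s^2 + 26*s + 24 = (s + 4)*(s^2 + 5*s + 6) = (s + 2)*(s + 4)*(s + 3)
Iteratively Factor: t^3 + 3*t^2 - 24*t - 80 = (t + 4)*(t^2 - t - 20) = (t - 5)*(t + 4)*(t + 4)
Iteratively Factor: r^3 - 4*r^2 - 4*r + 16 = (r + 2)*(r^2 - 6*r + 8) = (r - 4)*(r + 2)*(r - 2)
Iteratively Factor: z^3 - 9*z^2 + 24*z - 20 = (z - 2)*(z^2 - 7*z + 10) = (z - 2)^2*(z - 5)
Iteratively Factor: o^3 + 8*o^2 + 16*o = (o + 4)*(o^2 + 4*o) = (o + 4)^2*(o)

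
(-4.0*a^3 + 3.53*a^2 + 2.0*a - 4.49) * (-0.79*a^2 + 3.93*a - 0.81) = 3.16*a^5 - 18.5087*a^4 + 15.5329*a^3 + 8.5478*a^2 - 19.2657*a + 3.6369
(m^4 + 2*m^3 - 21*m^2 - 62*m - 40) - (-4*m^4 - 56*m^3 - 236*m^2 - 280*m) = 5*m^4 + 58*m^3 + 215*m^2 + 218*m - 40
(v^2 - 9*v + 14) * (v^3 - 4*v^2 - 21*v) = v^5 - 13*v^4 + 29*v^3 + 133*v^2 - 294*v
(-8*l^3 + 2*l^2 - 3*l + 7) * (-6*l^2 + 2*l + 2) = 48*l^5 - 28*l^4 + 6*l^3 - 44*l^2 + 8*l + 14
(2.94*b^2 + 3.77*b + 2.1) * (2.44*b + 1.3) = 7.1736*b^3 + 13.0208*b^2 + 10.025*b + 2.73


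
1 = 1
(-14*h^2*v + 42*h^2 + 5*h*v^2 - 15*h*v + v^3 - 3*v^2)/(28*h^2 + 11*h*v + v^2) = (-2*h*v + 6*h + v^2 - 3*v)/(4*h + v)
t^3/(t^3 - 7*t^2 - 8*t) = t^2/(t^2 - 7*t - 8)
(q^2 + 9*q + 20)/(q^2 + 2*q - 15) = (q + 4)/(q - 3)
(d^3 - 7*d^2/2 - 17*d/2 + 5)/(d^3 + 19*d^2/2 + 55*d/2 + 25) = (2*d^2 - 11*d + 5)/(2*d^2 + 15*d + 25)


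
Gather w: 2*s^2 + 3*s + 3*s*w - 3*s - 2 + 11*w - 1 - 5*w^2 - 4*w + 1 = 2*s^2 - 5*w^2 + w*(3*s + 7) - 2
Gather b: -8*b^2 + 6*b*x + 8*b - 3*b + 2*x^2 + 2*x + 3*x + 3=-8*b^2 + b*(6*x + 5) + 2*x^2 + 5*x + 3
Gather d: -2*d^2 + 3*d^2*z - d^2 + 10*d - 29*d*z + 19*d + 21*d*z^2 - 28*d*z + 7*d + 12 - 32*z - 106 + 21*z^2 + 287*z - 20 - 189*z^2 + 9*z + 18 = d^2*(3*z - 3) + d*(21*z^2 - 57*z + 36) - 168*z^2 + 264*z - 96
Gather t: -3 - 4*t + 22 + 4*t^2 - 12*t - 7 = 4*t^2 - 16*t + 12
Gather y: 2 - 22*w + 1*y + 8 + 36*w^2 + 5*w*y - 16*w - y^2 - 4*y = 36*w^2 - 38*w - y^2 + y*(5*w - 3) + 10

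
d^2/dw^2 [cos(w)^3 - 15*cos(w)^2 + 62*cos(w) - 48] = -251*cos(w)/4 + 30*cos(2*w) - 9*cos(3*w)/4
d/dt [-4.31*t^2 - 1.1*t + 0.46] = -8.62*t - 1.1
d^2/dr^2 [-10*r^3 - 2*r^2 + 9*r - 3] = -60*r - 4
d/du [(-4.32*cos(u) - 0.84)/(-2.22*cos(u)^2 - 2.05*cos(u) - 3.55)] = (9.5904*cos(u)^2 + 3.7296*cos(u) - 13.614)*sin(u)/(4.9284*cos(u)^4 + 9.102*cos(u)^3 + 19.9645*cos(u)^2 + 14.555*cos(u) + 12.6025)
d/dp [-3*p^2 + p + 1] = 1 - 6*p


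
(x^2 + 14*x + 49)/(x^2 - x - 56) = (x + 7)/(x - 8)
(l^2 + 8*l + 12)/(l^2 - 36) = (l + 2)/(l - 6)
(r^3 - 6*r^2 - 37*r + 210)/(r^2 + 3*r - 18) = (r^2 - 12*r + 35)/(r - 3)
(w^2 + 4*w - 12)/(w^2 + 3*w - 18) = (w - 2)/(w - 3)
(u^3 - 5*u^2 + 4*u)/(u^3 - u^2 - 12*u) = (u - 1)/(u + 3)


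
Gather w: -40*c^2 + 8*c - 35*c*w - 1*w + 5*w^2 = -40*c^2 + 8*c + 5*w^2 + w*(-35*c - 1)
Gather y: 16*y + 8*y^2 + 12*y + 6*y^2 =14*y^2 + 28*y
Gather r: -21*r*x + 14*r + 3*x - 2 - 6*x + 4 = r*(14 - 21*x) - 3*x + 2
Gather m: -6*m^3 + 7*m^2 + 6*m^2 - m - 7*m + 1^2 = -6*m^3 + 13*m^2 - 8*m + 1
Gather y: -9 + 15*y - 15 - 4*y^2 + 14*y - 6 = -4*y^2 + 29*y - 30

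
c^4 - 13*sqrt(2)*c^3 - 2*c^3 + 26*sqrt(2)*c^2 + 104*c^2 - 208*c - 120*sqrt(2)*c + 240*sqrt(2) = (c - 2)*(c - 6*sqrt(2))*(c - 5*sqrt(2))*(c - 2*sqrt(2))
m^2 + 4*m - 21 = (m - 3)*(m + 7)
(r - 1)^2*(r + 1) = r^3 - r^2 - r + 1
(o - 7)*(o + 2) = o^2 - 5*o - 14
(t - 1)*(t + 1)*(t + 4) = t^3 + 4*t^2 - t - 4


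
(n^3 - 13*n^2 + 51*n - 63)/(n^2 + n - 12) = (n^2 - 10*n + 21)/(n + 4)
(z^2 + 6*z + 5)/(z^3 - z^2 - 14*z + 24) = (z^2 + 6*z + 5)/(z^3 - z^2 - 14*z + 24)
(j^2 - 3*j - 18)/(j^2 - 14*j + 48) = (j + 3)/(j - 8)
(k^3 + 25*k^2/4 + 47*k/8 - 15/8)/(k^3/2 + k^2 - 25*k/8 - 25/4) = (8*k^3 + 50*k^2 + 47*k - 15)/(4*k^3 + 8*k^2 - 25*k - 50)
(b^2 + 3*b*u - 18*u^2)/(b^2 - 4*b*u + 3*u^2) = (-b - 6*u)/(-b + u)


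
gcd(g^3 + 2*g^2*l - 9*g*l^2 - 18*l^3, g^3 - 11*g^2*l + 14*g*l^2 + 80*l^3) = g + 2*l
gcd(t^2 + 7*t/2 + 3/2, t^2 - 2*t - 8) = 1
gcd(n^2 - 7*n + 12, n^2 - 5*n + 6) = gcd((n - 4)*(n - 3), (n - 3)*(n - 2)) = n - 3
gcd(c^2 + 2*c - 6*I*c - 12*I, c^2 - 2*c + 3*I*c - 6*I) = 1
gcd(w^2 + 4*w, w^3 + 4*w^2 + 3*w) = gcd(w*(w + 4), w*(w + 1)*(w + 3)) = w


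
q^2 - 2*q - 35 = (q - 7)*(q + 5)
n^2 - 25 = (n - 5)*(n + 5)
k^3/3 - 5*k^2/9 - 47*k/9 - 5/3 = (k/3 + 1)*(k - 5)*(k + 1/3)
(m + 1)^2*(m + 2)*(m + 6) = m^4 + 10*m^3 + 29*m^2 + 32*m + 12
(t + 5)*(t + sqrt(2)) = t^2 + sqrt(2)*t + 5*t + 5*sqrt(2)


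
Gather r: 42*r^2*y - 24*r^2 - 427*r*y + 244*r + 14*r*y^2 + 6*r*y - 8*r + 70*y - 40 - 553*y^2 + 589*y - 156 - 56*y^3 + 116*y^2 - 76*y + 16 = r^2*(42*y - 24) + r*(14*y^2 - 421*y + 236) - 56*y^3 - 437*y^2 + 583*y - 180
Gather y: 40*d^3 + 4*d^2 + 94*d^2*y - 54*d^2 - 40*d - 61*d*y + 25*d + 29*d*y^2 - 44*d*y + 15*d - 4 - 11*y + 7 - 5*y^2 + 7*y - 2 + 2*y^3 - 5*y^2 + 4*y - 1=40*d^3 - 50*d^2 + 2*y^3 + y^2*(29*d - 10) + y*(94*d^2 - 105*d)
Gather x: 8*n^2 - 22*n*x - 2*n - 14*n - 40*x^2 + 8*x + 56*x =8*n^2 - 16*n - 40*x^2 + x*(64 - 22*n)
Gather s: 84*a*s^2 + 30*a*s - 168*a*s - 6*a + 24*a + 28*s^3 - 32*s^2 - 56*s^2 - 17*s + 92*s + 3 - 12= 18*a + 28*s^3 + s^2*(84*a - 88) + s*(75 - 138*a) - 9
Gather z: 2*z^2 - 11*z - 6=2*z^2 - 11*z - 6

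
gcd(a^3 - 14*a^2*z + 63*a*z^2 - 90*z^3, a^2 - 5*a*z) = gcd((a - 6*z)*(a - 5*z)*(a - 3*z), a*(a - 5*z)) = -a + 5*z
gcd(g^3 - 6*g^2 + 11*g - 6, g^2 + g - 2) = g - 1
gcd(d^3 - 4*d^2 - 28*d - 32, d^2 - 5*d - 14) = d + 2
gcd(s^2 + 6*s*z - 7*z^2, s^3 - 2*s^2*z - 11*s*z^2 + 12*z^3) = -s + z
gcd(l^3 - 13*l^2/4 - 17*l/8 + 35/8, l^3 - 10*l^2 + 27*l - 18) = l - 1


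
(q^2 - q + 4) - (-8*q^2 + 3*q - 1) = 9*q^2 - 4*q + 5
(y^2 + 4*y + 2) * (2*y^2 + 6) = 2*y^4 + 8*y^3 + 10*y^2 + 24*y + 12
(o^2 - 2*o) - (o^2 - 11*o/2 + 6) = 7*o/2 - 6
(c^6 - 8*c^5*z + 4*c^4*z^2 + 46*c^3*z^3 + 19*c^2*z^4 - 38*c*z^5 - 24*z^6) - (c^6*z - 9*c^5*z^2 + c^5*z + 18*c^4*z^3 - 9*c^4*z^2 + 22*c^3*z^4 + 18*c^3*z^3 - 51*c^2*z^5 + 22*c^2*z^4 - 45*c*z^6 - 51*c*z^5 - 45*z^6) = -c^6*z + c^6 + 9*c^5*z^2 - 9*c^5*z - 18*c^4*z^3 + 13*c^4*z^2 - 22*c^3*z^4 + 28*c^3*z^3 + 51*c^2*z^5 - 3*c^2*z^4 + 45*c*z^6 + 13*c*z^5 + 21*z^6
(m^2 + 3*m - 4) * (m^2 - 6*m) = m^4 - 3*m^3 - 22*m^2 + 24*m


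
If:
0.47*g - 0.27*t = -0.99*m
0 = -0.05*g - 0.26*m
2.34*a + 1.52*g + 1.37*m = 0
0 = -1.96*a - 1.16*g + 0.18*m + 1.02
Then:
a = -3.85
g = 7.18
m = -1.38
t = 7.43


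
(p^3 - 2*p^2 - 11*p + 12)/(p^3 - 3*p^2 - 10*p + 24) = (p - 1)/(p - 2)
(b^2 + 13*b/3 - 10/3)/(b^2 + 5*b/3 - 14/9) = 3*(b + 5)/(3*b + 7)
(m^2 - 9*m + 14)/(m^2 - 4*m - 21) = (m - 2)/(m + 3)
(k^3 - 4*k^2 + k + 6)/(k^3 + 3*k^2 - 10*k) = (k^2 - 2*k - 3)/(k*(k + 5))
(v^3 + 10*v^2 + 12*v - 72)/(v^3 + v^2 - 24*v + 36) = (v + 6)/(v - 3)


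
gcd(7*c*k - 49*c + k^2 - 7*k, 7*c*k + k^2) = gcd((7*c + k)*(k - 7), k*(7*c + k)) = 7*c + k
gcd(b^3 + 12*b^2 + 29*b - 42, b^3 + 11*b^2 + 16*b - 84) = b^2 + 13*b + 42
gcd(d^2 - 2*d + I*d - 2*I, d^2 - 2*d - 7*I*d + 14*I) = d - 2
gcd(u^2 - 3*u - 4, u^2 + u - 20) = u - 4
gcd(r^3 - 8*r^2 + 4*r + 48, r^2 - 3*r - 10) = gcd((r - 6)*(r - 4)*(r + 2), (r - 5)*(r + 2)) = r + 2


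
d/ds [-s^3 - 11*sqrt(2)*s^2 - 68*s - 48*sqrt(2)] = -3*s^2 - 22*sqrt(2)*s - 68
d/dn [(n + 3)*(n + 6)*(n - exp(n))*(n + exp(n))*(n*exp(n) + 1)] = n^5*exp(n) + 14*n^4*exp(n) - 3*n^3*exp(3*n) + 54*n^3*exp(n) + 4*n^3 - 30*n^2*exp(3*n) - 2*n^2*exp(2*n) + 54*n^2*exp(n) + 27*n^2 - 72*n*exp(3*n) - 20*n*exp(2*n) + 36*n - 18*exp(3*n) - 45*exp(2*n)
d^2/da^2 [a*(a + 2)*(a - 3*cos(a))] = 3*a^2*cos(a) + 12*a*sin(a) + 6*a*cos(a) + 6*a + 12*sin(a) - 6*cos(a) + 4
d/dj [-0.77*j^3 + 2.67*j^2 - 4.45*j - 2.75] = -2.31*j^2 + 5.34*j - 4.45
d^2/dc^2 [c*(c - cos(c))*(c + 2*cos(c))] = -c^2*cos(c) - 4*c*sin(c) + 4*c*cos(2*c) + 6*c + 4*sin(2*c) + 2*cos(c)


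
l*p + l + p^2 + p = (l + p)*(p + 1)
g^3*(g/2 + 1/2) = g^4/2 + g^3/2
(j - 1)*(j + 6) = j^2 + 5*j - 6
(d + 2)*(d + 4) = d^2 + 6*d + 8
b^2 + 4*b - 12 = (b - 2)*(b + 6)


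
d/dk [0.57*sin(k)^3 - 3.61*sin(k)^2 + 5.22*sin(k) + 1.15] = (1.71*sin(k)^2 - 7.22*sin(k) + 5.22)*cos(k)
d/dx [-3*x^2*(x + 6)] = 9*x*(-x - 4)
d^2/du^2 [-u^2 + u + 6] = -2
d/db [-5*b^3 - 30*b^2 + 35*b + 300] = -15*b^2 - 60*b + 35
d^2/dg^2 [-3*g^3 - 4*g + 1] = -18*g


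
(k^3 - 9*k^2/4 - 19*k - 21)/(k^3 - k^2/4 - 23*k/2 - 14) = (k - 6)/(k - 4)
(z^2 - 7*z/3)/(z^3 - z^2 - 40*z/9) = 3*(7 - 3*z)/(-9*z^2 + 9*z + 40)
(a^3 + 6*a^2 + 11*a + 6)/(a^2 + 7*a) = (a^3 + 6*a^2 + 11*a + 6)/(a*(a + 7))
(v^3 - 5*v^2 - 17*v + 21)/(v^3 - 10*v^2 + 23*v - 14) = (v + 3)/(v - 2)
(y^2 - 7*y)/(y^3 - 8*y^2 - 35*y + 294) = y/(y^2 - y - 42)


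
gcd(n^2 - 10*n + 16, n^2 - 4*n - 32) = n - 8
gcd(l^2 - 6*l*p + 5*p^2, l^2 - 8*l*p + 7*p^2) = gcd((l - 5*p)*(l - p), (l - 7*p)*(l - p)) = -l + p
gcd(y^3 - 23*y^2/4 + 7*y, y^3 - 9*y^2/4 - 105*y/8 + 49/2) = y^2 - 23*y/4 + 7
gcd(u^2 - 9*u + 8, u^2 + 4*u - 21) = 1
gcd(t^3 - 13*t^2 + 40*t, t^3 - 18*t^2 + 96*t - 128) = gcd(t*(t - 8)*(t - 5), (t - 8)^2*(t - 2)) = t - 8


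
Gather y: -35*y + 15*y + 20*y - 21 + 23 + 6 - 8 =0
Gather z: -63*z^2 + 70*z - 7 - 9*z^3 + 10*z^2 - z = -9*z^3 - 53*z^2 + 69*z - 7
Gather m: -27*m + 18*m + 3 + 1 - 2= 2 - 9*m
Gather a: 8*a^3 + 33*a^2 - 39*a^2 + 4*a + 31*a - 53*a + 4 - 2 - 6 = 8*a^3 - 6*a^2 - 18*a - 4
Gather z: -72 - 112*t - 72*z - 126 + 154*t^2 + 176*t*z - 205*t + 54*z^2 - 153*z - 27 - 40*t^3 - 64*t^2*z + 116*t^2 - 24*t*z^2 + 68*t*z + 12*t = -40*t^3 + 270*t^2 - 305*t + z^2*(54 - 24*t) + z*(-64*t^2 + 244*t - 225) - 225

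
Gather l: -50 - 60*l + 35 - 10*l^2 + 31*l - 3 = -10*l^2 - 29*l - 18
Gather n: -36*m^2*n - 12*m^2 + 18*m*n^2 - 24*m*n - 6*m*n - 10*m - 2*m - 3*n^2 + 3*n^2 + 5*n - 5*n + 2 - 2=-12*m^2 + 18*m*n^2 - 12*m + n*(-36*m^2 - 30*m)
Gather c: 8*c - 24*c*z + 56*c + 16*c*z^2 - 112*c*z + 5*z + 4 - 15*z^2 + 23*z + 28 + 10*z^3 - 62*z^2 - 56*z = c*(16*z^2 - 136*z + 64) + 10*z^3 - 77*z^2 - 28*z + 32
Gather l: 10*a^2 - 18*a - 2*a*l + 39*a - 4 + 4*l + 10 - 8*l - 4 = 10*a^2 + 21*a + l*(-2*a - 4) + 2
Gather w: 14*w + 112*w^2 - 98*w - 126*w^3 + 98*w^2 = -126*w^3 + 210*w^2 - 84*w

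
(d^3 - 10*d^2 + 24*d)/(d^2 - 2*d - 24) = d*(d - 4)/(d + 4)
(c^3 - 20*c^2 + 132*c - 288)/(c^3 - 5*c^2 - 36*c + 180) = (c^2 - 14*c + 48)/(c^2 + c - 30)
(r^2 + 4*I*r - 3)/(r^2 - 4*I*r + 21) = (r + I)/(r - 7*I)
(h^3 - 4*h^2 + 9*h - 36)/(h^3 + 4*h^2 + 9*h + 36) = (h - 4)/(h + 4)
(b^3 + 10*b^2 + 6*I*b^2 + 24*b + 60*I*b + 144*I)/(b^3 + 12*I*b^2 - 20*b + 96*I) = (b^2 + 10*b + 24)/(b^2 + 6*I*b + 16)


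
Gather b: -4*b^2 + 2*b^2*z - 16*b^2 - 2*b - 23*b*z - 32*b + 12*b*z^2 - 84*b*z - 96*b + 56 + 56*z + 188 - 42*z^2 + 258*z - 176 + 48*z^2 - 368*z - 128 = b^2*(2*z - 20) + b*(12*z^2 - 107*z - 130) + 6*z^2 - 54*z - 60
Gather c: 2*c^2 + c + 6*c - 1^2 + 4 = 2*c^2 + 7*c + 3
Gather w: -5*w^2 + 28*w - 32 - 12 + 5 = -5*w^2 + 28*w - 39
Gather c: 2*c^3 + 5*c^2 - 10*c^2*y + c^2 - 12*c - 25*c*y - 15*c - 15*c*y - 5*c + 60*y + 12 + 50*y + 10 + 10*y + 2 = 2*c^3 + c^2*(6 - 10*y) + c*(-40*y - 32) + 120*y + 24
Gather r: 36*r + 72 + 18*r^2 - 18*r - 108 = 18*r^2 + 18*r - 36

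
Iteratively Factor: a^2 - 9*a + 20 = (a - 5)*(a - 4)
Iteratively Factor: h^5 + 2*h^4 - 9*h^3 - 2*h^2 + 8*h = (h + 1)*(h^4 + h^3 - 10*h^2 + 8*h) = (h - 1)*(h + 1)*(h^3 + 2*h^2 - 8*h) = (h - 1)*(h + 1)*(h + 4)*(h^2 - 2*h) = h*(h - 1)*(h + 1)*(h + 4)*(h - 2)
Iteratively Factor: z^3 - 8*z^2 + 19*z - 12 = (z - 4)*(z^2 - 4*z + 3) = (z - 4)*(z - 1)*(z - 3)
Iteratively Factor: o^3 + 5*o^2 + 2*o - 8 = (o + 2)*(o^2 + 3*o - 4) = (o - 1)*(o + 2)*(o + 4)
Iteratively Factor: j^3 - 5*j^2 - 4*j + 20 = (j - 5)*(j^2 - 4) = (j - 5)*(j + 2)*(j - 2)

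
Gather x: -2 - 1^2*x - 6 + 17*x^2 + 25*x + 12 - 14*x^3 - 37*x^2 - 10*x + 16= -14*x^3 - 20*x^2 + 14*x + 20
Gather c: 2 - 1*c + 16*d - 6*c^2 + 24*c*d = -6*c^2 + c*(24*d - 1) + 16*d + 2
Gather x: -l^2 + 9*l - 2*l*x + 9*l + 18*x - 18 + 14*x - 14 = -l^2 + 18*l + x*(32 - 2*l) - 32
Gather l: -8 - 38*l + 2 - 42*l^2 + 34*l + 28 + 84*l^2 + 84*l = 42*l^2 + 80*l + 22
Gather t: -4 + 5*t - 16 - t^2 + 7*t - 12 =-t^2 + 12*t - 32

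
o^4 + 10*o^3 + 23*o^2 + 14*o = o*(o + 1)*(o + 2)*(o + 7)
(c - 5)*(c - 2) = c^2 - 7*c + 10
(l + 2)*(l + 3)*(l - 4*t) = l^3 - 4*l^2*t + 5*l^2 - 20*l*t + 6*l - 24*t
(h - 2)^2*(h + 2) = h^3 - 2*h^2 - 4*h + 8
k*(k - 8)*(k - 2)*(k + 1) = k^4 - 9*k^3 + 6*k^2 + 16*k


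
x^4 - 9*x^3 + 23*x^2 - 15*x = x*(x - 5)*(x - 3)*(x - 1)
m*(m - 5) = m^2 - 5*m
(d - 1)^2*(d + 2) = d^3 - 3*d + 2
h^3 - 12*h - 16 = (h - 4)*(h + 2)^2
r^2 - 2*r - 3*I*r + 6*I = (r - 2)*(r - 3*I)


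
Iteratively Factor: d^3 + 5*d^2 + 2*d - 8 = (d - 1)*(d^2 + 6*d + 8) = (d - 1)*(d + 4)*(d + 2)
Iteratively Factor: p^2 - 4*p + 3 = (p - 3)*(p - 1)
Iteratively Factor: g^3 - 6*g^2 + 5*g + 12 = (g + 1)*(g^2 - 7*g + 12) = (g - 3)*(g + 1)*(g - 4)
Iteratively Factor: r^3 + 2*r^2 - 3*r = (r - 1)*(r^2 + 3*r) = (r - 1)*(r + 3)*(r)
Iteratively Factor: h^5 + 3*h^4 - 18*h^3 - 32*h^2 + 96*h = (h - 2)*(h^4 + 5*h^3 - 8*h^2 - 48*h) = h*(h - 2)*(h^3 + 5*h^2 - 8*h - 48) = h*(h - 3)*(h - 2)*(h^2 + 8*h + 16) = h*(h - 3)*(h - 2)*(h + 4)*(h + 4)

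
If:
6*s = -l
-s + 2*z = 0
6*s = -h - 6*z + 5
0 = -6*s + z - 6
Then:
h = 163/11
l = 72/11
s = -12/11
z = -6/11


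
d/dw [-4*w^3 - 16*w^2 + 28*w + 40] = -12*w^2 - 32*w + 28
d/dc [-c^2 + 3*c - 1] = 3 - 2*c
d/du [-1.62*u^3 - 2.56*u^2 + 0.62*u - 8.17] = -4.86*u^2 - 5.12*u + 0.62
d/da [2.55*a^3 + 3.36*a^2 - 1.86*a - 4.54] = 7.65*a^2 + 6.72*a - 1.86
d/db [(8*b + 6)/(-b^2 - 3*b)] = 2*(4*b^2 + 6*b + 9)/(b^2*(b^2 + 6*b + 9))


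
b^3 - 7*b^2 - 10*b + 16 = (b - 8)*(b - 1)*(b + 2)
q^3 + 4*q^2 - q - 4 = (q - 1)*(q + 1)*(q + 4)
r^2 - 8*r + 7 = (r - 7)*(r - 1)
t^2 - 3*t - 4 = (t - 4)*(t + 1)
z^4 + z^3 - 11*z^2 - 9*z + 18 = (z - 3)*(z - 1)*(z + 2)*(z + 3)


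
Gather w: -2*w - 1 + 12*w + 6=10*w + 5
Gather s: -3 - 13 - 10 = -26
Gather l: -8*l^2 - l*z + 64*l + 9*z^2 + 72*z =-8*l^2 + l*(64 - z) + 9*z^2 + 72*z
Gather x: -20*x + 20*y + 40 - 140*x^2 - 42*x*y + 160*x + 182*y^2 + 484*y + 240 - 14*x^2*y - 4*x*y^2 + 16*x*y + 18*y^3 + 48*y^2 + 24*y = x^2*(-14*y - 140) + x*(-4*y^2 - 26*y + 140) + 18*y^3 + 230*y^2 + 528*y + 280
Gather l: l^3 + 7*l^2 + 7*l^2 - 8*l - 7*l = l^3 + 14*l^2 - 15*l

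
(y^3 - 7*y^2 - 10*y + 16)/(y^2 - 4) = (y^2 - 9*y + 8)/(y - 2)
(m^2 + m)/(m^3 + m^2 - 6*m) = (m + 1)/(m^2 + m - 6)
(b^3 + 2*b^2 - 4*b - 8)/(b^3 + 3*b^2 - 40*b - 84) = (b^2 - 4)/(b^2 + b - 42)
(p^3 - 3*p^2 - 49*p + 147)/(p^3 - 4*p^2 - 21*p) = (p^2 + 4*p - 21)/(p*(p + 3))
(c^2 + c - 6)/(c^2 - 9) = (c - 2)/(c - 3)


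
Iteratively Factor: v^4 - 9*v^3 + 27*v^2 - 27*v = (v - 3)*(v^3 - 6*v^2 + 9*v) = (v - 3)^2*(v^2 - 3*v) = (v - 3)^3*(v)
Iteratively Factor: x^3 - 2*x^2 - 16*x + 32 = (x - 4)*(x^2 + 2*x - 8) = (x - 4)*(x + 4)*(x - 2)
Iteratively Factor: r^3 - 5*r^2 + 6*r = (r - 2)*(r^2 - 3*r) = r*(r - 2)*(r - 3)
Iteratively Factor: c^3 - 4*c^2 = (c - 4)*(c^2) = c*(c - 4)*(c)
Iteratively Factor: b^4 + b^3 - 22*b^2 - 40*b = (b + 4)*(b^3 - 3*b^2 - 10*b) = b*(b + 4)*(b^2 - 3*b - 10) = b*(b + 2)*(b + 4)*(b - 5)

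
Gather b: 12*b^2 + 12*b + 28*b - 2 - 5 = 12*b^2 + 40*b - 7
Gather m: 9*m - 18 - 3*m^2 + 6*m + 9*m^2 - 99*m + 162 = 6*m^2 - 84*m + 144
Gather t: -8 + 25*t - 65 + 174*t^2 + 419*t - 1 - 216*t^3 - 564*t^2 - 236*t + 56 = -216*t^3 - 390*t^2 + 208*t - 18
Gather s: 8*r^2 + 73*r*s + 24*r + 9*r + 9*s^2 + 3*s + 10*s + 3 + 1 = 8*r^2 + 33*r + 9*s^2 + s*(73*r + 13) + 4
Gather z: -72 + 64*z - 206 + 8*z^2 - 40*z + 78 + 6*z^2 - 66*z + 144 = 14*z^2 - 42*z - 56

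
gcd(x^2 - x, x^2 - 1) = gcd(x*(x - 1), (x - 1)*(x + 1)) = x - 1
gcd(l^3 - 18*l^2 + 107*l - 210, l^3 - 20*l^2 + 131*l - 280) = l^2 - 12*l + 35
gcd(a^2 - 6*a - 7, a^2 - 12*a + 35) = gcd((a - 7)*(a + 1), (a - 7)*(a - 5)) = a - 7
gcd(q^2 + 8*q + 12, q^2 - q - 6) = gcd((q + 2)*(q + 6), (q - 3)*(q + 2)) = q + 2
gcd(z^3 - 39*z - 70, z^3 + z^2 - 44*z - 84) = z^2 - 5*z - 14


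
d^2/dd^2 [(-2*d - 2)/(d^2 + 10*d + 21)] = 4*(-4*(d + 1)*(d + 5)^2 + (3*d + 11)*(d^2 + 10*d + 21))/(d^2 + 10*d + 21)^3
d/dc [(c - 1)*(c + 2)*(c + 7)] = 3*c^2 + 16*c + 5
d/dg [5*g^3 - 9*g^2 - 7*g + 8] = 15*g^2 - 18*g - 7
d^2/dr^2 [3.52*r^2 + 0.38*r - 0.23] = 7.04000000000000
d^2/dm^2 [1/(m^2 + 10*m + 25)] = 6/(m^4 + 20*m^3 + 150*m^2 + 500*m + 625)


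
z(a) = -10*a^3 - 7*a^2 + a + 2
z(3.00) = -328.00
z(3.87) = -678.57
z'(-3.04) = -233.69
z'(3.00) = -311.00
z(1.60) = -55.28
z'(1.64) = -102.65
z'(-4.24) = -478.97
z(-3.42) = 316.72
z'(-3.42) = -302.01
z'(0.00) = 1.00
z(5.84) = -2222.67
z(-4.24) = 634.17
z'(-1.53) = -47.81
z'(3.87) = -502.49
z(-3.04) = 215.21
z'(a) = -30*a^2 - 14*a + 1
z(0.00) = 2.00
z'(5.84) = -1103.93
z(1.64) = -59.30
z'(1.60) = -98.20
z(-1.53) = 19.90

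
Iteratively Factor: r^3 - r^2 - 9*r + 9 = (r - 1)*(r^2 - 9) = (r - 1)*(r + 3)*(r - 3)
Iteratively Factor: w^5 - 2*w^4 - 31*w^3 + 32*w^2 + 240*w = (w - 5)*(w^4 + 3*w^3 - 16*w^2 - 48*w) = (w - 5)*(w + 4)*(w^3 - w^2 - 12*w) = (w - 5)*(w - 4)*(w + 4)*(w^2 + 3*w) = (w - 5)*(w - 4)*(w + 3)*(w + 4)*(w)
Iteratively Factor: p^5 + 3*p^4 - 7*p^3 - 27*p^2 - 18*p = (p)*(p^4 + 3*p^3 - 7*p^2 - 27*p - 18) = p*(p + 2)*(p^3 + p^2 - 9*p - 9) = p*(p + 2)*(p + 3)*(p^2 - 2*p - 3) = p*(p + 1)*(p + 2)*(p + 3)*(p - 3)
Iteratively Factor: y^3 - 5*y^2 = (y)*(y^2 - 5*y) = y^2*(y - 5)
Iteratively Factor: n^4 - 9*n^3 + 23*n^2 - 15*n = (n - 3)*(n^3 - 6*n^2 + 5*n) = (n - 5)*(n - 3)*(n^2 - n) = (n - 5)*(n - 3)*(n - 1)*(n)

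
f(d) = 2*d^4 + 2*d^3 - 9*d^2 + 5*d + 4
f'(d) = 8*d^3 + 6*d^2 - 18*d + 5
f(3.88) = 458.00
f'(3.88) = 492.77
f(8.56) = 11379.82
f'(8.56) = 5308.34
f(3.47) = 286.51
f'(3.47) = 349.04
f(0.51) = 4.61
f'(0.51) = -1.56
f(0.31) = 4.76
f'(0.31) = 0.23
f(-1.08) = -11.70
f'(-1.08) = 21.36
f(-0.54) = -1.47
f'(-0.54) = 15.21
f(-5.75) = 1483.73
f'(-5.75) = -1214.00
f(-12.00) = 36664.00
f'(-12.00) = -12739.00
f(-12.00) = 36664.00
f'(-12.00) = -12739.00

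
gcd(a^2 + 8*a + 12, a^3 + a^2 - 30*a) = a + 6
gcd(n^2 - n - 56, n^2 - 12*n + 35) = 1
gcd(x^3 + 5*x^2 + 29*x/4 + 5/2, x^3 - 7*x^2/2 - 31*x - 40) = x^2 + 9*x/2 + 5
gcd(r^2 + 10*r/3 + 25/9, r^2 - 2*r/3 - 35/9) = r + 5/3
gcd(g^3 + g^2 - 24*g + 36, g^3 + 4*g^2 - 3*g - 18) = g - 2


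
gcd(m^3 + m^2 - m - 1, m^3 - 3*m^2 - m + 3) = m^2 - 1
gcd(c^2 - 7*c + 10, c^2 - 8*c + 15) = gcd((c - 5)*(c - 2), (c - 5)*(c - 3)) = c - 5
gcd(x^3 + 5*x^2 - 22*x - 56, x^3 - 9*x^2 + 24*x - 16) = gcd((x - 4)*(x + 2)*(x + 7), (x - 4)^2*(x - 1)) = x - 4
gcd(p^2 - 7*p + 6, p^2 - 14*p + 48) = p - 6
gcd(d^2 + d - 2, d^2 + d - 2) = d^2 + d - 2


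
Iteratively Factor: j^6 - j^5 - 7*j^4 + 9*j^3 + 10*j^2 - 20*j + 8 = (j - 1)*(j^5 - 7*j^3 + 2*j^2 + 12*j - 8) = (j - 1)^2*(j^4 + j^3 - 6*j^2 - 4*j + 8) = (j - 1)^2*(j + 2)*(j^3 - j^2 - 4*j + 4) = (j - 1)^2*(j + 2)^2*(j^2 - 3*j + 2) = (j - 1)^3*(j + 2)^2*(j - 2)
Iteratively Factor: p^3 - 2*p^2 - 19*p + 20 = (p - 5)*(p^2 + 3*p - 4) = (p - 5)*(p - 1)*(p + 4)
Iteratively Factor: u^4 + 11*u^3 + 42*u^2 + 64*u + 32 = (u + 2)*(u^3 + 9*u^2 + 24*u + 16) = (u + 1)*(u + 2)*(u^2 + 8*u + 16) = (u + 1)*(u + 2)*(u + 4)*(u + 4)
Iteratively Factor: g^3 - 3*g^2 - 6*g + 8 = (g - 4)*(g^2 + g - 2) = (g - 4)*(g - 1)*(g + 2)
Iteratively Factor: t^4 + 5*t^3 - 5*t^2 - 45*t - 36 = (t + 4)*(t^3 + t^2 - 9*t - 9) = (t + 3)*(t + 4)*(t^2 - 2*t - 3) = (t - 3)*(t + 3)*(t + 4)*(t + 1)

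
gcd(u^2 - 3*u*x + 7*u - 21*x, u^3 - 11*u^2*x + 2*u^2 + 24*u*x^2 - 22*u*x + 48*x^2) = -u + 3*x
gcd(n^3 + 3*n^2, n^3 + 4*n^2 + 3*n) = n^2 + 3*n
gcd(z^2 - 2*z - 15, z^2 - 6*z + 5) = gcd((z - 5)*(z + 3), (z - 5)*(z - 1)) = z - 5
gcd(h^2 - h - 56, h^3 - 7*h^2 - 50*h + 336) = h^2 - h - 56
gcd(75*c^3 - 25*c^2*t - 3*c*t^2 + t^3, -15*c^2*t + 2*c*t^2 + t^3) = -15*c^2 + 2*c*t + t^2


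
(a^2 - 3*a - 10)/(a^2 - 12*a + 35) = (a + 2)/(a - 7)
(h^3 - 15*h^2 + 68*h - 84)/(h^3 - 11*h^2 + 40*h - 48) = (h^3 - 15*h^2 + 68*h - 84)/(h^3 - 11*h^2 + 40*h - 48)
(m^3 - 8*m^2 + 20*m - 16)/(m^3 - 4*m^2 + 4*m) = (m - 4)/m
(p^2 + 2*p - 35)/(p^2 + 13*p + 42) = (p - 5)/(p + 6)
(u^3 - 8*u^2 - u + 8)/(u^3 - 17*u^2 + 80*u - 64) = (u + 1)/(u - 8)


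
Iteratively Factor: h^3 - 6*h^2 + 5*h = (h)*(h^2 - 6*h + 5) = h*(h - 5)*(h - 1)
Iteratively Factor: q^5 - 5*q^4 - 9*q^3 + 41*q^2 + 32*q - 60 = (q - 5)*(q^4 - 9*q^2 - 4*q + 12) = (q - 5)*(q + 2)*(q^3 - 2*q^2 - 5*q + 6) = (q - 5)*(q + 2)^2*(q^2 - 4*q + 3) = (q - 5)*(q - 3)*(q + 2)^2*(q - 1)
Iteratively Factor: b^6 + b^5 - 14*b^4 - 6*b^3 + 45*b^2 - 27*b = (b - 3)*(b^5 + 4*b^4 - 2*b^3 - 12*b^2 + 9*b) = (b - 3)*(b + 3)*(b^4 + b^3 - 5*b^2 + 3*b) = (b - 3)*(b - 1)*(b + 3)*(b^3 + 2*b^2 - 3*b) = (b - 3)*(b - 1)^2*(b + 3)*(b^2 + 3*b) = (b - 3)*(b - 1)^2*(b + 3)^2*(b)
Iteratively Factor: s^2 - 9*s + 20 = (s - 4)*(s - 5)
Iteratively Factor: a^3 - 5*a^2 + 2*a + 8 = (a - 4)*(a^2 - a - 2) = (a - 4)*(a - 2)*(a + 1)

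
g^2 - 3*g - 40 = (g - 8)*(g + 5)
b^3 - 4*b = b*(b - 2)*(b + 2)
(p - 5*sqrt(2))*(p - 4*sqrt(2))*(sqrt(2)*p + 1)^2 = 2*p^4 - 16*sqrt(2)*p^3 + 45*p^2 + 71*sqrt(2)*p + 40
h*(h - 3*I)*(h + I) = h^3 - 2*I*h^2 + 3*h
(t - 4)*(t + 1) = t^2 - 3*t - 4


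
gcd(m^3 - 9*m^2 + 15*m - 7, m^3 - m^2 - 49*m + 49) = m^2 - 8*m + 7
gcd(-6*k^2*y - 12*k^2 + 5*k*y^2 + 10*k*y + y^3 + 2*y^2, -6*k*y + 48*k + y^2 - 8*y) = 1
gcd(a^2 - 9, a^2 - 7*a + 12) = a - 3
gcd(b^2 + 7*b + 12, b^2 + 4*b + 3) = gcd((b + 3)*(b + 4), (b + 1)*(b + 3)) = b + 3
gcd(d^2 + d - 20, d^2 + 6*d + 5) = d + 5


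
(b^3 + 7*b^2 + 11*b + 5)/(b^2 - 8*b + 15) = (b^3 + 7*b^2 + 11*b + 5)/(b^2 - 8*b + 15)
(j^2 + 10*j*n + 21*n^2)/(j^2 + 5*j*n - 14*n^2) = (j + 3*n)/(j - 2*n)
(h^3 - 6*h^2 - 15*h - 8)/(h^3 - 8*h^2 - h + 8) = (h + 1)/(h - 1)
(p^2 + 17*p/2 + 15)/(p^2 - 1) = (p^2 + 17*p/2 + 15)/(p^2 - 1)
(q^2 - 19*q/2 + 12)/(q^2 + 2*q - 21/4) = 2*(q - 8)/(2*q + 7)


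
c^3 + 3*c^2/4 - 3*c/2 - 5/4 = (c - 5/4)*(c + 1)^2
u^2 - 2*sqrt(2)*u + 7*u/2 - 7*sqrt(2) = (u + 7/2)*(u - 2*sqrt(2))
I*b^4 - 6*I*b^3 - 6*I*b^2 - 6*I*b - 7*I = (b - 7)*(b + 1)*(b + I)*(I*b + 1)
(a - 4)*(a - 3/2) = a^2 - 11*a/2 + 6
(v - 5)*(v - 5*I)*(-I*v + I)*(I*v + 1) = v^4 - 6*v^3 - 6*I*v^3 + 36*I*v^2 + 30*v - 30*I*v - 25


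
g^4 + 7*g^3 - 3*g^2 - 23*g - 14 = (g - 2)*(g + 1)^2*(g + 7)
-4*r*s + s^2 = s*(-4*r + s)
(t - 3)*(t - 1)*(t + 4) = t^3 - 13*t + 12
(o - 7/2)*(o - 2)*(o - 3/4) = o^3 - 25*o^2/4 + 89*o/8 - 21/4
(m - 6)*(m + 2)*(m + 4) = m^3 - 28*m - 48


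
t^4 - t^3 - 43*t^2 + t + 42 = (t - 7)*(t - 1)*(t + 1)*(t + 6)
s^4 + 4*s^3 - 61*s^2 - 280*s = s*(s - 8)*(s + 5)*(s + 7)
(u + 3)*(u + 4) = u^2 + 7*u + 12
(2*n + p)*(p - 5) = 2*n*p - 10*n + p^2 - 5*p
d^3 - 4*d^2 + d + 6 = (d - 3)*(d - 2)*(d + 1)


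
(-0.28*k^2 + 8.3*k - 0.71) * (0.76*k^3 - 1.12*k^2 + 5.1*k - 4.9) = -0.2128*k^5 + 6.6216*k^4 - 11.2636*k^3 + 44.4972*k^2 - 44.291*k + 3.479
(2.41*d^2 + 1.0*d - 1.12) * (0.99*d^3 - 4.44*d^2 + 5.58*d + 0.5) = 2.3859*d^5 - 9.7104*d^4 + 7.899*d^3 + 11.7578*d^2 - 5.7496*d - 0.56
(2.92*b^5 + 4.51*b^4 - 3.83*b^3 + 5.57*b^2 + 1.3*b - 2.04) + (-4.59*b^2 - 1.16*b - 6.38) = 2.92*b^5 + 4.51*b^4 - 3.83*b^3 + 0.98*b^2 + 0.14*b - 8.42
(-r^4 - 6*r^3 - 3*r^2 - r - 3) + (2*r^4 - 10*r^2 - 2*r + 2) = r^4 - 6*r^3 - 13*r^2 - 3*r - 1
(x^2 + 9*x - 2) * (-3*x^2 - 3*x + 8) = -3*x^4 - 30*x^3 - 13*x^2 + 78*x - 16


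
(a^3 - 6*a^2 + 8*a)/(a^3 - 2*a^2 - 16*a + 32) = a/(a + 4)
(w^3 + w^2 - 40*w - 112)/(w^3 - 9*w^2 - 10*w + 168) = (w + 4)/(w - 6)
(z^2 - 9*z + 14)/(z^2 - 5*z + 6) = (z - 7)/(z - 3)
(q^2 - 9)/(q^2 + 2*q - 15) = (q + 3)/(q + 5)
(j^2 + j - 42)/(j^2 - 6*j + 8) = (j^2 + j - 42)/(j^2 - 6*j + 8)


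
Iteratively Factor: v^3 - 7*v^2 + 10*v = (v - 2)*(v^2 - 5*v) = (v - 5)*(v - 2)*(v)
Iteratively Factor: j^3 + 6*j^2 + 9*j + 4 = (j + 4)*(j^2 + 2*j + 1) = (j + 1)*(j + 4)*(j + 1)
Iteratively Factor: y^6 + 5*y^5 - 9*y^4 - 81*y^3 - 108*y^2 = (y - 4)*(y^5 + 9*y^4 + 27*y^3 + 27*y^2) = (y - 4)*(y + 3)*(y^4 + 6*y^3 + 9*y^2) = (y - 4)*(y + 3)^2*(y^3 + 3*y^2) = y*(y - 4)*(y + 3)^2*(y^2 + 3*y) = y*(y - 4)*(y + 3)^3*(y)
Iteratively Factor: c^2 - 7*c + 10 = (c - 5)*(c - 2)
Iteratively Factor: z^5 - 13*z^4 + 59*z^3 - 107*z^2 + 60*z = (z - 5)*(z^4 - 8*z^3 + 19*z^2 - 12*z) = (z - 5)*(z - 1)*(z^3 - 7*z^2 + 12*z) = (z - 5)*(z - 3)*(z - 1)*(z^2 - 4*z) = z*(z - 5)*(z - 3)*(z - 1)*(z - 4)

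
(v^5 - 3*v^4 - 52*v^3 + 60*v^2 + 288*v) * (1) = v^5 - 3*v^4 - 52*v^3 + 60*v^2 + 288*v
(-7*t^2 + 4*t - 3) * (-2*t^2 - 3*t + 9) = 14*t^4 + 13*t^3 - 69*t^2 + 45*t - 27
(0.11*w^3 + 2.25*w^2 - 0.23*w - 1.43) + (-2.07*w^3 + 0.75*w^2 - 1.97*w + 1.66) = -1.96*w^3 + 3.0*w^2 - 2.2*w + 0.23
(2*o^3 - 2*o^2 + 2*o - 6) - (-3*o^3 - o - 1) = 5*o^3 - 2*o^2 + 3*o - 5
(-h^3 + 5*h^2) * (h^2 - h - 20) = -h^5 + 6*h^4 + 15*h^3 - 100*h^2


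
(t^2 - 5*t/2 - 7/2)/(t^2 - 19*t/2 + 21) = (t + 1)/(t - 6)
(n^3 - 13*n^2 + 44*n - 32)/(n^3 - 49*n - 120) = (n^2 - 5*n + 4)/(n^2 + 8*n + 15)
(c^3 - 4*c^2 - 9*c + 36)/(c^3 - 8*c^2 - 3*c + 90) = (c^2 - 7*c + 12)/(c^2 - 11*c + 30)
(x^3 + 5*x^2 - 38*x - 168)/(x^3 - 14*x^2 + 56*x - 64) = (x^3 + 5*x^2 - 38*x - 168)/(x^3 - 14*x^2 + 56*x - 64)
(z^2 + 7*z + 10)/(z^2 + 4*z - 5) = (z + 2)/(z - 1)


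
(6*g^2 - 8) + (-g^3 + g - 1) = -g^3 + 6*g^2 + g - 9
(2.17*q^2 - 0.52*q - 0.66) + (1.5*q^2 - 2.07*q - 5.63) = 3.67*q^2 - 2.59*q - 6.29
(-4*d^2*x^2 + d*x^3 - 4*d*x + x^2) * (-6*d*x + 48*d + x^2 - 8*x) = 24*d^3*x^3 - 192*d^3*x^2 - 10*d^2*x^4 + 80*d^2*x^3 + 24*d^2*x^2 - 192*d^2*x + d*x^5 - 8*d*x^4 - 10*d*x^3 + 80*d*x^2 + x^4 - 8*x^3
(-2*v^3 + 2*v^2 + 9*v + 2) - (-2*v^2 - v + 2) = -2*v^3 + 4*v^2 + 10*v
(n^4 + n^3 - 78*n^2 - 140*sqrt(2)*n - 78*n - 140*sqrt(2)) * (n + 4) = n^5 + 5*n^4 - 74*n^3 - 390*n^2 - 140*sqrt(2)*n^2 - 700*sqrt(2)*n - 312*n - 560*sqrt(2)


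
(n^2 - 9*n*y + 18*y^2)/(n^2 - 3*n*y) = (n - 6*y)/n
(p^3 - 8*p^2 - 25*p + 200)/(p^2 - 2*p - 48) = (p^2 - 25)/(p + 6)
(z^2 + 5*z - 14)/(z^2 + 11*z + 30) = (z^2 + 5*z - 14)/(z^2 + 11*z + 30)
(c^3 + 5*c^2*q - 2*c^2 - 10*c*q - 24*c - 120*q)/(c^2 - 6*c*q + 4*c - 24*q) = (-c^2 - 5*c*q + 6*c + 30*q)/(-c + 6*q)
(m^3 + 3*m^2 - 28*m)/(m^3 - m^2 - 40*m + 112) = m/(m - 4)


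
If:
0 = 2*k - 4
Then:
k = 2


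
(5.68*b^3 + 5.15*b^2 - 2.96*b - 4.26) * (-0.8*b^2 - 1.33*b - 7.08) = -4.544*b^5 - 11.6744*b^4 - 44.6959*b^3 - 29.1172*b^2 + 26.6226*b + 30.1608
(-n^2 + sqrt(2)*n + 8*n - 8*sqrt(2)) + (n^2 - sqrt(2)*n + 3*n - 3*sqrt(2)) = 11*n - 11*sqrt(2)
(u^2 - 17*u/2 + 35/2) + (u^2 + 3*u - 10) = 2*u^2 - 11*u/2 + 15/2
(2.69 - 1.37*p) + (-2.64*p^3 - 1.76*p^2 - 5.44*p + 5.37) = -2.64*p^3 - 1.76*p^2 - 6.81*p + 8.06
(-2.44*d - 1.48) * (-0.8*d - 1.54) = 1.952*d^2 + 4.9416*d + 2.2792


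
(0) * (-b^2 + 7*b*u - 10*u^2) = 0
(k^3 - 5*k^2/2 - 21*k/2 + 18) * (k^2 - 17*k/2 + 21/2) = k^5 - 11*k^4 + 85*k^3/4 + 81*k^2 - 1053*k/4 + 189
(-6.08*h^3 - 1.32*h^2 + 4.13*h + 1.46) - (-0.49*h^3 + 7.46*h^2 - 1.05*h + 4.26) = -5.59*h^3 - 8.78*h^2 + 5.18*h - 2.8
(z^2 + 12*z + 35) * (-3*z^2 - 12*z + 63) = -3*z^4 - 48*z^3 - 186*z^2 + 336*z + 2205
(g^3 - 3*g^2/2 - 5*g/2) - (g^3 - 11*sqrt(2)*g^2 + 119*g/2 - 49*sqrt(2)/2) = -3*g^2/2 + 11*sqrt(2)*g^2 - 62*g + 49*sqrt(2)/2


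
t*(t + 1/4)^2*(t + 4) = t^4 + 9*t^3/2 + 33*t^2/16 + t/4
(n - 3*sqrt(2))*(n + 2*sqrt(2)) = n^2 - sqrt(2)*n - 12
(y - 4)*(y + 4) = y^2 - 16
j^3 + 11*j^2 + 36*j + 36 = (j + 2)*(j + 3)*(j + 6)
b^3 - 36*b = b*(b - 6)*(b + 6)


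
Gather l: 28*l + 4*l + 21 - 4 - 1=32*l + 16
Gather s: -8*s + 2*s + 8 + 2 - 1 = 9 - 6*s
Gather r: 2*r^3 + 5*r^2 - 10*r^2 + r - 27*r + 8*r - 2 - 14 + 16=2*r^3 - 5*r^2 - 18*r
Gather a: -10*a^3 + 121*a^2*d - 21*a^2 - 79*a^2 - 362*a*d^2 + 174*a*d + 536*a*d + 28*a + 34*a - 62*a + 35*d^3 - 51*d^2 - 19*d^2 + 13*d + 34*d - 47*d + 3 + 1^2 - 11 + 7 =-10*a^3 + a^2*(121*d - 100) + a*(-362*d^2 + 710*d) + 35*d^3 - 70*d^2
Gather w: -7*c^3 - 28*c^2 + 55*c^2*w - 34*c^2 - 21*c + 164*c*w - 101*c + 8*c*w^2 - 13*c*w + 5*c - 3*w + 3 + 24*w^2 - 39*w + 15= -7*c^3 - 62*c^2 - 117*c + w^2*(8*c + 24) + w*(55*c^2 + 151*c - 42) + 18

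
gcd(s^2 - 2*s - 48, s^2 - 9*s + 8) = s - 8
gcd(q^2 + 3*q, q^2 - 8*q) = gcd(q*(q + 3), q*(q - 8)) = q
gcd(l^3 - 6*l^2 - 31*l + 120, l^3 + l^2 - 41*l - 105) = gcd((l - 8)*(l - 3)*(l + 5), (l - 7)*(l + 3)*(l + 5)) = l + 5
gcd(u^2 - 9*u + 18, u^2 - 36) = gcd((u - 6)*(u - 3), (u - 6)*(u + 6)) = u - 6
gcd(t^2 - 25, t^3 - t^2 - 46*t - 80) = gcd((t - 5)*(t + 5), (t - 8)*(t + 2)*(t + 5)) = t + 5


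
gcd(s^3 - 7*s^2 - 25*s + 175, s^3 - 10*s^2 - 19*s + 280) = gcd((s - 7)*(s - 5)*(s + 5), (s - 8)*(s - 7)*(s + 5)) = s^2 - 2*s - 35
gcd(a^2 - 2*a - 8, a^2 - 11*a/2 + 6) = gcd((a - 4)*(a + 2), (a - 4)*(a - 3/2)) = a - 4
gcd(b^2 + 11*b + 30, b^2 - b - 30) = b + 5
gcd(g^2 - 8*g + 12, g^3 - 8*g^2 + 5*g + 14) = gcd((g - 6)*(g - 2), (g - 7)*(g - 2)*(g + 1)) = g - 2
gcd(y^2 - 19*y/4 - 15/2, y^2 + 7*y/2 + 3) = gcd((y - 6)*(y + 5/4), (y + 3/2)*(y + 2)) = 1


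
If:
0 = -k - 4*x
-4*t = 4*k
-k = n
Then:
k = -4*x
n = 4*x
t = 4*x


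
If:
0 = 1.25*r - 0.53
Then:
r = 0.42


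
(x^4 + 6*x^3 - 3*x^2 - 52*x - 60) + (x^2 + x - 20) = x^4 + 6*x^3 - 2*x^2 - 51*x - 80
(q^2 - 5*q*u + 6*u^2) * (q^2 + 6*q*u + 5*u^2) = q^4 + q^3*u - 19*q^2*u^2 + 11*q*u^3 + 30*u^4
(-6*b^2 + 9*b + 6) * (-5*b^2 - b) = 30*b^4 - 39*b^3 - 39*b^2 - 6*b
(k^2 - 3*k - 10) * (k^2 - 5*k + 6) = k^4 - 8*k^3 + 11*k^2 + 32*k - 60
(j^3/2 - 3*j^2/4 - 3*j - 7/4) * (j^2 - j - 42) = j^5/2 - 5*j^4/4 - 93*j^3/4 + 131*j^2/4 + 511*j/4 + 147/2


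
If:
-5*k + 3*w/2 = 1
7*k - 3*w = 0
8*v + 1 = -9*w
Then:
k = -2/3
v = 13/8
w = -14/9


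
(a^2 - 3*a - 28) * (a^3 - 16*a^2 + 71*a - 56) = a^5 - 19*a^4 + 91*a^3 + 179*a^2 - 1820*a + 1568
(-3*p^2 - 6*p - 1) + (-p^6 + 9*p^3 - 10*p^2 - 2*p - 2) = -p^6 + 9*p^3 - 13*p^2 - 8*p - 3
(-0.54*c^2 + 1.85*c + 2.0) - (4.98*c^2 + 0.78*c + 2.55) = -5.52*c^2 + 1.07*c - 0.55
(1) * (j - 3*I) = j - 3*I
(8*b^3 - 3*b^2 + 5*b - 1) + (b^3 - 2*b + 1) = 9*b^3 - 3*b^2 + 3*b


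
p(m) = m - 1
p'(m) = 1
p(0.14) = -0.86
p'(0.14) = 1.00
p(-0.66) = -1.66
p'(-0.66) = 1.00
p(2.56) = 1.56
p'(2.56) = 1.00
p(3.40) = 2.40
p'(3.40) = 1.00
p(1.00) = 0.00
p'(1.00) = 1.00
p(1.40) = 0.40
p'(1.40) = 1.00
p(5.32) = 4.32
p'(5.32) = 1.00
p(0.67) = -0.33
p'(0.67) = 1.00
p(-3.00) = -4.00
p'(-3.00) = 1.00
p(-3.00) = -4.00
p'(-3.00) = 1.00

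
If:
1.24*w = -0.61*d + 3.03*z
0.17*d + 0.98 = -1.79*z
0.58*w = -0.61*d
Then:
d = 4.08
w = -4.29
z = -0.94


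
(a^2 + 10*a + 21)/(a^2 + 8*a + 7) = (a + 3)/(a + 1)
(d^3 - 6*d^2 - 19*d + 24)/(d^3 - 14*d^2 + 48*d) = (d^2 + 2*d - 3)/(d*(d - 6))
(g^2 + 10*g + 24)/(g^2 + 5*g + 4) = (g + 6)/(g + 1)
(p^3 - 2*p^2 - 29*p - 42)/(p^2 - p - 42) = (p^2 + 5*p + 6)/(p + 6)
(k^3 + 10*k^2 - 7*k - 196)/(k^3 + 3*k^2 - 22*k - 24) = (k^2 + 14*k + 49)/(k^2 + 7*k + 6)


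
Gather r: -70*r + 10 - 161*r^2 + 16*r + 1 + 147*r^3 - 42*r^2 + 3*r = 147*r^3 - 203*r^2 - 51*r + 11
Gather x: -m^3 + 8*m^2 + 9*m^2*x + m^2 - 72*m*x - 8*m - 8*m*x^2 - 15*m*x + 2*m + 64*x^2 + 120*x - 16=-m^3 + 9*m^2 - 6*m + x^2*(64 - 8*m) + x*(9*m^2 - 87*m + 120) - 16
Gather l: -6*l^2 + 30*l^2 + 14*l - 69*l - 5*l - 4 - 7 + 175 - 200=24*l^2 - 60*l - 36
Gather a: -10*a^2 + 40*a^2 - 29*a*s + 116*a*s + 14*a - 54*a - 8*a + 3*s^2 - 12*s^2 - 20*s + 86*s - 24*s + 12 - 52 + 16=30*a^2 + a*(87*s - 48) - 9*s^2 + 42*s - 24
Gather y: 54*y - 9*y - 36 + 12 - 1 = 45*y - 25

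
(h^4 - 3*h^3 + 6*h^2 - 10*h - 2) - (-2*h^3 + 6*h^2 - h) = h^4 - h^3 - 9*h - 2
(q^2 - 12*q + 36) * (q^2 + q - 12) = q^4 - 11*q^3 + 12*q^2 + 180*q - 432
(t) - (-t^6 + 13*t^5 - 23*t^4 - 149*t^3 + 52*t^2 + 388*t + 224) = t^6 - 13*t^5 + 23*t^4 + 149*t^3 - 52*t^2 - 387*t - 224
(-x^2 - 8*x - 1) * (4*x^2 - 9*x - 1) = -4*x^4 - 23*x^3 + 69*x^2 + 17*x + 1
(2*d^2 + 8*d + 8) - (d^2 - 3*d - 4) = d^2 + 11*d + 12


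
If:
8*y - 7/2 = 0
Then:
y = 7/16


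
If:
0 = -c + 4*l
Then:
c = 4*l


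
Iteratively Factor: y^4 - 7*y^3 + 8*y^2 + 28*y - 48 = (y - 4)*(y^3 - 3*y^2 - 4*y + 12) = (y - 4)*(y - 2)*(y^2 - y - 6) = (y - 4)*(y - 3)*(y - 2)*(y + 2)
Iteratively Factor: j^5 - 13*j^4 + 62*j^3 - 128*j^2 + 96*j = (j)*(j^4 - 13*j^3 + 62*j^2 - 128*j + 96) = j*(j - 4)*(j^3 - 9*j^2 + 26*j - 24) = j*(j - 4)*(j - 2)*(j^2 - 7*j + 12) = j*(j - 4)*(j - 3)*(j - 2)*(j - 4)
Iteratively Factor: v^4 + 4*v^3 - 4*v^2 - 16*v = (v - 2)*(v^3 + 6*v^2 + 8*v) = v*(v - 2)*(v^2 + 6*v + 8) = v*(v - 2)*(v + 4)*(v + 2)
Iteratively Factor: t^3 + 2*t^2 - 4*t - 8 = (t - 2)*(t^2 + 4*t + 4) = (t - 2)*(t + 2)*(t + 2)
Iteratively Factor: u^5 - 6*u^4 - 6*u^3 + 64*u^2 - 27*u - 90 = (u + 1)*(u^4 - 7*u^3 + u^2 + 63*u - 90) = (u - 5)*(u + 1)*(u^3 - 2*u^2 - 9*u + 18) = (u - 5)*(u - 3)*(u + 1)*(u^2 + u - 6) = (u - 5)*(u - 3)*(u + 1)*(u + 3)*(u - 2)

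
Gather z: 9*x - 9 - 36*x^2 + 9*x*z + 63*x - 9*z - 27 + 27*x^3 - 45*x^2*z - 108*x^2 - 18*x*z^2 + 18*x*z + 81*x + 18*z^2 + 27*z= 27*x^3 - 144*x^2 + 153*x + z^2*(18 - 18*x) + z*(-45*x^2 + 27*x + 18) - 36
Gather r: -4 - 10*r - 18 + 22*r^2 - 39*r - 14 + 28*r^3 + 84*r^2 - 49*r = 28*r^3 + 106*r^2 - 98*r - 36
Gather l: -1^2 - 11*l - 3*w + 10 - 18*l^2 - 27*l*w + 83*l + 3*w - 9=-18*l^2 + l*(72 - 27*w)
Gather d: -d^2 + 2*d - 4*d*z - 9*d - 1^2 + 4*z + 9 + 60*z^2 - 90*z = -d^2 + d*(-4*z - 7) + 60*z^2 - 86*z + 8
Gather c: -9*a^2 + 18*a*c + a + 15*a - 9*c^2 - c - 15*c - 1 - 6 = -9*a^2 + 16*a - 9*c^2 + c*(18*a - 16) - 7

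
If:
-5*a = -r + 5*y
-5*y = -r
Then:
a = 0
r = 5*y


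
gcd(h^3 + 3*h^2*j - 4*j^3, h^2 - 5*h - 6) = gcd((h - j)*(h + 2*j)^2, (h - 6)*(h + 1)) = 1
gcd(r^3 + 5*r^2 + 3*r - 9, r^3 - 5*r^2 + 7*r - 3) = r - 1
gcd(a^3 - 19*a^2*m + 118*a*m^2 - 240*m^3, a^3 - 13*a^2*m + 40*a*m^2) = a^2 - 13*a*m + 40*m^2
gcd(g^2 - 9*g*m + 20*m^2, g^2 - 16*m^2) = g - 4*m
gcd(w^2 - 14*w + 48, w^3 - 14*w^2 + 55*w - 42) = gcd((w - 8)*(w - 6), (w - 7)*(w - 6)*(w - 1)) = w - 6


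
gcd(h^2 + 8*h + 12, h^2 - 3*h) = 1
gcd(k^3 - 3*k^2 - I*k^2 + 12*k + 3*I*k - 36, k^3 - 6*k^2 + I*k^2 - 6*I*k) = 1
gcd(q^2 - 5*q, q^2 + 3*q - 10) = 1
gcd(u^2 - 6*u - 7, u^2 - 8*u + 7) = u - 7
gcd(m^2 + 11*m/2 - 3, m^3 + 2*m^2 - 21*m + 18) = m + 6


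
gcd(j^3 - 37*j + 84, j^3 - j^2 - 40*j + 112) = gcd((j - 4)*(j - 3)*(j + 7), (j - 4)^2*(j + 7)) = j^2 + 3*j - 28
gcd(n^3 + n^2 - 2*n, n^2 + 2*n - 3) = n - 1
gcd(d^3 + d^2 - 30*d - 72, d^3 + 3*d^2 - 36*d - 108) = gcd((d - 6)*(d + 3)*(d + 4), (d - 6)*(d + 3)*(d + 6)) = d^2 - 3*d - 18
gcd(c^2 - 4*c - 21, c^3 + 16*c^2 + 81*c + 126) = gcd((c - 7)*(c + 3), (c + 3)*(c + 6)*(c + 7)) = c + 3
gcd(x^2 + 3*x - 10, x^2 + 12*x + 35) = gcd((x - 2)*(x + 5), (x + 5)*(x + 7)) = x + 5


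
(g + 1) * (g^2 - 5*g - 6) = g^3 - 4*g^2 - 11*g - 6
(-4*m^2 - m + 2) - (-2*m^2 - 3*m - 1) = -2*m^2 + 2*m + 3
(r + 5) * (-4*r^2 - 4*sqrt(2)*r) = -4*r^3 - 20*r^2 - 4*sqrt(2)*r^2 - 20*sqrt(2)*r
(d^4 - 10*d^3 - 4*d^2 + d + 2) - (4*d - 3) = d^4 - 10*d^3 - 4*d^2 - 3*d + 5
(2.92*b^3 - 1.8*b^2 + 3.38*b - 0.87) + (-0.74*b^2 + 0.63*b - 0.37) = 2.92*b^3 - 2.54*b^2 + 4.01*b - 1.24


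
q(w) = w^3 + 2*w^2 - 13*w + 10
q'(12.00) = 467.00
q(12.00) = 1870.00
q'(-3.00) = 2.00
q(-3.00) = 40.00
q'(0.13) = -12.43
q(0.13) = 8.35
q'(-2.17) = -7.55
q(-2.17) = 37.41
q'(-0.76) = -14.31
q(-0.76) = 20.60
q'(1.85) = 4.67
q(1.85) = -0.87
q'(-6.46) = 86.35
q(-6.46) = -92.14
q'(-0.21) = -13.71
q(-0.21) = 12.81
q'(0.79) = -7.97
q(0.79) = 1.47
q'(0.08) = -12.66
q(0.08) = 8.97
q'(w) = 3*w^2 + 4*w - 13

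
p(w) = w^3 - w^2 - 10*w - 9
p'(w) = 3*w^2 - 2*w - 10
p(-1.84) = -0.22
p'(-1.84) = 3.84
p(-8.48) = -605.91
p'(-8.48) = 222.69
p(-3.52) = -29.80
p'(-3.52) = 34.21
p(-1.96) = -0.77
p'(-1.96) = 5.44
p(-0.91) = -1.48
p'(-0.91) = -5.70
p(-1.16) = -0.31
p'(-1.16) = -3.64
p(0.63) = -15.45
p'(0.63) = -10.07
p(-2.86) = -11.97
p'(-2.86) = 20.26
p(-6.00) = -201.00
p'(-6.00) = 110.00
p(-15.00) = -3459.00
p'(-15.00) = 695.00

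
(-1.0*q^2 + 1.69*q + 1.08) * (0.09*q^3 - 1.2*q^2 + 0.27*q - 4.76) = -0.09*q^5 + 1.3521*q^4 - 2.2008*q^3 + 3.9203*q^2 - 7.7528*q - 5.1408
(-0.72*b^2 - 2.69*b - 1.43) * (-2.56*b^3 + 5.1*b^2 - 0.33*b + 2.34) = 1.8432*b^5 + 3.2144*b^4 - 9.8206*b^3 - 8.0901*b^2 - 5.8227*b - 3.3462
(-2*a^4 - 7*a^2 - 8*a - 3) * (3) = -6*a^4 - 21*a^2 - 24*a - 9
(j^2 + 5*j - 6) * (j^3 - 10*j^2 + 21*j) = j^5 - 5*j^4 - 35*j^3 + 165*j^2 - 126*j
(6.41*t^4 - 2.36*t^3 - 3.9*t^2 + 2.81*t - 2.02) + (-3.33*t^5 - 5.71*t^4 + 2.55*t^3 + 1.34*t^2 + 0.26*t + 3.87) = -3.33*t^5 + 0.7*t^4 + 0.19*t^3 - 2.56*t^2 + 3.07*t + 1.85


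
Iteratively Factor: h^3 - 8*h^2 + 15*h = (h - 5)*(h^2 - 3*h) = h*(h - 5)*(h - 3)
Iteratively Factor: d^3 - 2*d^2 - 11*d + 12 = (d - 4)*(d^2 + 2*d - 3) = (d - 4)*(d + 3)*(d - 1)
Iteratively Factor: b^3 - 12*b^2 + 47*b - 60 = (b - 4)*(b^2 - 8*b + 15) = (b - 4)*(b - 3)*(b - 5)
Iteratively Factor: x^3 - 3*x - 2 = (x + 1)*(x^2 - x - 2) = (x - 2)*(x + 1)*(x + 1)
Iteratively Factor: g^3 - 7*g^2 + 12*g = (g - 4)*(g^2 - 3*g) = g*(g - 4)*(g - 3)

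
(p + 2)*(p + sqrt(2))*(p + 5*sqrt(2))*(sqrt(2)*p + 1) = sqrt(2)*p^4 + 2*sqrt(2)*p^3 + 13*p^3 + 16*sqrt(2)*p^2 + 26*p^2 + 10*p + 32*sqrt(2)*p + 20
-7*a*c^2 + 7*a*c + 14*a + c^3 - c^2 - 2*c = (-7*a + c)*(c - 2)*(c + 1)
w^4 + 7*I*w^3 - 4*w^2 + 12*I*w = w*(w - I)*(w + 2*I)*(w + 6*I)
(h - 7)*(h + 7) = h^2 - 49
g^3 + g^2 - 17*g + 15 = (g - 3)*(g - 1)*(g + 5)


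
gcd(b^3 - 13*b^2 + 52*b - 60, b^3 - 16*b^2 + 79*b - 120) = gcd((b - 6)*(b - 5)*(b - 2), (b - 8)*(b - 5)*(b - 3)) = b - 5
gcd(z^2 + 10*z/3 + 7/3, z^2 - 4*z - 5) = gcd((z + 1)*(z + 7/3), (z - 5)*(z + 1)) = z + 1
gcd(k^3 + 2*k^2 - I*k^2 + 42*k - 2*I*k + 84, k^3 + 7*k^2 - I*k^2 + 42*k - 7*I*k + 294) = k^2 - I*k + 42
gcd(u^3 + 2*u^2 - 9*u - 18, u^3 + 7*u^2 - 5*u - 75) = u - 3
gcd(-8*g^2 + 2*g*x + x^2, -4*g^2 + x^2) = -2*g + x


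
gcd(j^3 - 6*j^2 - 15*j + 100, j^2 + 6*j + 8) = j + 4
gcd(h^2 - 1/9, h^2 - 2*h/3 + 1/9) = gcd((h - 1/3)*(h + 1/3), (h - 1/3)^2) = h - 1/3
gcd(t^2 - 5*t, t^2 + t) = t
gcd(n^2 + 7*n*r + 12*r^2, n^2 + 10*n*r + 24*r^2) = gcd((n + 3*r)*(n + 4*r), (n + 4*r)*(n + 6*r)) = n + 4*r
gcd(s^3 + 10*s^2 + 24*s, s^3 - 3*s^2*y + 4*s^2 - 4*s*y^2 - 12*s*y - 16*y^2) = s + 4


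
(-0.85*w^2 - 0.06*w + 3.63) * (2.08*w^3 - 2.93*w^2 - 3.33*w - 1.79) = -1.768*w^5 + 2.3657*w^4 + 10.5567*w^3 - 8.9146*w^2 - 11.9805*w - 6.4977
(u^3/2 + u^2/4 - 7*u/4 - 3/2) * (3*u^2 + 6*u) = 3*u^5/2 + 15*u^4/4 - 15*u^3/4 - 15*u^2 - 9*u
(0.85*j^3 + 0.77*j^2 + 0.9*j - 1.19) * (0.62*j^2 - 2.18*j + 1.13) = 0.527*j^5 - 1.3756*j^4 - 0.1601*j^3 - 1.8297*j^2 + 3.6112*j - 1.3447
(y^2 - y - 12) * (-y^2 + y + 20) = -y^4 + 2*y^3 + 31*y^2 - 32*y - 240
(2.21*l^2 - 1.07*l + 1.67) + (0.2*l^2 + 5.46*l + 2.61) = 2.41*l^2 + 4.39*l + 4.28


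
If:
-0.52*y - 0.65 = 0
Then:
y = -1.25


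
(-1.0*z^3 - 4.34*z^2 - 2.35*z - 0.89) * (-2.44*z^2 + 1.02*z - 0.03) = 2.44*z^5 + 9.5696*z^4 + 1.3372*z^3 - 0.0952000000000002*z^2 - 0.8373*z + 0.0267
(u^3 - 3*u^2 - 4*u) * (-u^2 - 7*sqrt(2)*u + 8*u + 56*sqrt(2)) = -u^5 - 7*sqrt(2)*u^4 + 11*u^4 - 20*u^3 + 77*sqrt(2)*u^3 - 140*sqrt(2)*u^2 - 32*u^2 - 224*sqrt(2)*u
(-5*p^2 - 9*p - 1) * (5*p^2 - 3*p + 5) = -25*p^4 - 30*p^3 - 3*p^2 - 42*p - 5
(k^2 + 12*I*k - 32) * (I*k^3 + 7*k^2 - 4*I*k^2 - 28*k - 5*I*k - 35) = I*k^5 - 5*k^4 - 4*I*k^4 + 20*k^3 + 47*I*k^3 - 199*k^2 - 208*I*k^2 + 896*k - 260*I*k + 1120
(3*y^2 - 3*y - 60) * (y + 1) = 3*y^3 - 63*y - 60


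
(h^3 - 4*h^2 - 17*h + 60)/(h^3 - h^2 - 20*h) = (h - 3)/h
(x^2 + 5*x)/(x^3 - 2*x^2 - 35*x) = 1/(x - 7)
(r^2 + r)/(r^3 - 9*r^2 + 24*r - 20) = r*(r + 1)/(r^3 - 9*r^2 + 24*r - 20)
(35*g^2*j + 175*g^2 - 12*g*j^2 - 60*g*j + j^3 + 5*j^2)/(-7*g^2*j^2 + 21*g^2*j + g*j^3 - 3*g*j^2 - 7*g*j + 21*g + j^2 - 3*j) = (-5*g*j - 25*g + j^2 + 5*j)/(g*j^2 - 3*g*j + j - 3)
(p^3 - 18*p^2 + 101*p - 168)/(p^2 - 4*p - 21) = (p^2 - 11*p + 24)/(p + 3)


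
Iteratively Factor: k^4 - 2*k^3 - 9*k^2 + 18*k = (k - 3)*(k^3 + k^2 - 6*k) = (k - 3)*(k + 3)*(k^2 - 2*k) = k*(k - 3)*(k + 3)*(k - 2)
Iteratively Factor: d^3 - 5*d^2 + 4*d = (d - 1)*(d^2 - 4*d) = d*(d - 1)*(d - 4)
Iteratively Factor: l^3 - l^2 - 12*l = (l - 4)*(l^2 + 3*l) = (l - 4)*(l + 3)*(l)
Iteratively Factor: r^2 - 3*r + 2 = (r - 2)*(r - 1)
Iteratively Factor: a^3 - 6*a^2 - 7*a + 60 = (a + 3)*(a^2 - 9*a + 20) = (a - 4)*(a + 3)*(a - 5)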